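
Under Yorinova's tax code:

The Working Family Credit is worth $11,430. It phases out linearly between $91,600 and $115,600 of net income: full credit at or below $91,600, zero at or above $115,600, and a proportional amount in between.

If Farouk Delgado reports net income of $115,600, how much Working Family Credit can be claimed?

$0

Working Family Credit: $115,600 is at or above $115,600, so the credit is $0.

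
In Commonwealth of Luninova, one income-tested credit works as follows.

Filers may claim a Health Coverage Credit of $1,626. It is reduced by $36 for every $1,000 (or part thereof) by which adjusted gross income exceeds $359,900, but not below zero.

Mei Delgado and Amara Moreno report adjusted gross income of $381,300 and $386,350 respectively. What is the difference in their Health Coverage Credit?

$180

Mei ($381,300): Health Coverage Credit: income exceeds $359,900 by $21,400, which is 22 full-or-partial $1,000 increments; reduction = 22 × $36 = $792, leaving $834.
Amara ($386,350): Health Coverage Credit: income exceeds $359,900 by $26,450, which is 27 full-or-partial $1,000 increments; reduction = 27 × $36 = $972, leaving $654.
Difference: |$834 − $654| = $180.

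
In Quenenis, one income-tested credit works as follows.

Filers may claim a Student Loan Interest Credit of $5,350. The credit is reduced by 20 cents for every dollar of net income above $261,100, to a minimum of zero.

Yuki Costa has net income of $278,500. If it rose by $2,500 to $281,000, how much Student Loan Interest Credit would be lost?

At $278,500 — 20% of the $17,400 excess over $261,100 is $3,480; credit = $5,350 − $3,480 = $1,870.
At $281,000 — 20% of the $19,900 excess over $261,100 is $3,980; credit = $5,350 − $3,980 = $1,370.
Lost: $1,870 − $1,370 = $500.

$500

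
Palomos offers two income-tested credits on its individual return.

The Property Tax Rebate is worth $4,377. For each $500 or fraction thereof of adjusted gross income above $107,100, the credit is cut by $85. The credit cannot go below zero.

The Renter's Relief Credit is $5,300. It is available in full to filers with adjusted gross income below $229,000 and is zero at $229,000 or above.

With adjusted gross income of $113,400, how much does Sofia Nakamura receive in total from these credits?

$8,572

Property Tax Rebate: income exceeds $107,100 by $6,300, which is 13 full-or-partial $500 increments; reduction = 13 × $85 = $1,105, leaving $3,272.
Renter's Relief Credit: $113,400 is below the $229,000 cutoff, so the full $5,300 applies.
Total: $3,272 + $5,300 = $8,572.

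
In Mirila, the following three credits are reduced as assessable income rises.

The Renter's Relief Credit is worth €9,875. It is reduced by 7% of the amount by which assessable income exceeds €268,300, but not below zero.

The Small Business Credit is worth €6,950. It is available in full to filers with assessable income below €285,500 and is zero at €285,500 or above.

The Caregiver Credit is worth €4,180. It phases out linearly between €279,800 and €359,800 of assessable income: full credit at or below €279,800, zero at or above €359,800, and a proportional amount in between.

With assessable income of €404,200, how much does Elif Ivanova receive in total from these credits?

Renter's Relief Credit: 7% of the €135,900 excess over €268,300 is €9,513; credit = €9,875 − €9,513 = €362.
Small Business Credit: €404,200 meets or exceeds the €285,500 cutoff, so the credit is €0.
Caregiver Credit: €404,200 is at or above €359,800, so the credit is €0.
Total: €362 + €0 + €0 = €362.

€362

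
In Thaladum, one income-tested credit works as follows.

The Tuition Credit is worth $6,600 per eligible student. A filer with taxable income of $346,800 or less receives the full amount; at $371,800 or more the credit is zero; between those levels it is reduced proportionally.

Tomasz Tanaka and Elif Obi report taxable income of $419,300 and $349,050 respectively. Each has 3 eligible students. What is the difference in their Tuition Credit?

$18,018

Tomasz ($419,300): Tuition Credit: base = 3 × $6,600 = $19,800. $419,300 is at or above $371,800, so the credit is $0.
Elif ($349,050): Tuition Credit: base = 3 × $6,600 = $19,800. $349,050 is $2,250 into a $25,000 phase-out range, leaving 22,750/25,000 of the credit: $19,800 × 22,750/25,000 = $18,018.
Difference: |$0 − $18,018| = $18,018.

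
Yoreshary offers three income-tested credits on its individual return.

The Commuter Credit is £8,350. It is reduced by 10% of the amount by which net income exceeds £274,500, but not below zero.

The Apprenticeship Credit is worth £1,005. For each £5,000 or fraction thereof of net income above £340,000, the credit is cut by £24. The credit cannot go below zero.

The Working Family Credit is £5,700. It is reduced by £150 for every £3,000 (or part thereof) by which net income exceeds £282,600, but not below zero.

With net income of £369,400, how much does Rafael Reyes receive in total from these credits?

£2,211

Commuter Credit: 10% of the £94,900 excess over £274,500 is £9,490 ≥ base, so the credit is £0.
Apprenticeship Credit: income exceeds £340,000 by £29,400, which is 6 full-or-partial £5,000 increments; reduction = 6 × £24 = £144, leaving £861.
Working Family Credit: income exceeds £282,600 by £86,800, which is 29 full-or-partial £3,000 increments; reduction = 29 × £150 = £4,350, leaving £1,350.
Total: £0 + £861 + £1,350 = £2,211.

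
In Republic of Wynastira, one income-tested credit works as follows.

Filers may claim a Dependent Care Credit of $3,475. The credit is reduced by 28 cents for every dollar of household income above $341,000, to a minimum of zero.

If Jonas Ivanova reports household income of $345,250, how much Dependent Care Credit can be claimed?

$2,285

Dependent Care Credit: 28% of the $4,250 excess over $341,000 is $1,190; credit = $3,475 − $1,190 = $2,285.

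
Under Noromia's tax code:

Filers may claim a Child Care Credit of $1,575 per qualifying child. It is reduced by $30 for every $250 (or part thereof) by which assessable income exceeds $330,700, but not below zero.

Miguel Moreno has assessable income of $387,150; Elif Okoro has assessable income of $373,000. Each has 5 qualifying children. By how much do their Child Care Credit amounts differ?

Miguel ($387,150): Child Care Credit: base = 5 × $1,575 = $7,875. income exceeds $330,700 by $56,450, which is 226 full-or-partial $250 increments; reduction = 226 × $30 = $6,780, leaving $1,095.
Elif ($373,000): Child Care Credit: base = 5 × $1,575 = $7,875. income exceeds $330,700 by $42,300, which is 170 full-or-partial $250 increments; reduction = 170 × $30 = $5,100, leaving $2,775.
Difference: |$1,095 − $2,775| = $1,680.

$1,680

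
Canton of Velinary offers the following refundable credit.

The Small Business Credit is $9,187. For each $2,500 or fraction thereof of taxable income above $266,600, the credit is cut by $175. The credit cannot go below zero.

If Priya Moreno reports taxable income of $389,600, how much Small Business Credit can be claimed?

Small Business Credit: income exceeds $266,600 by $123,000, which is 50 full-or-partial $2,500 increments; reduction = 50 × $175 = $8,750, leaving $437.

$437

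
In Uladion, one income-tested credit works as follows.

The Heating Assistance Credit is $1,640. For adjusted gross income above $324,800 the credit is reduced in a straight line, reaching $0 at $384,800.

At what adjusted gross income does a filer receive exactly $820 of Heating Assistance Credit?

$820 is 820/1,640 of the full $1,640, so 820/1,640 of the $60,000 range has been used: income = $324,800 + $60,000 × 820/1,640 = $354,800.

$354,800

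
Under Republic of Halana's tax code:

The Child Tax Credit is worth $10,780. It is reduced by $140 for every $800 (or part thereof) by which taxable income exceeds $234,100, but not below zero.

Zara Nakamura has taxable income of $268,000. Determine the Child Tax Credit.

Child Tax Credit: income exceeds $234,100 by $33,900, which is 43 full-or-partial $800 increments; reduction = 43 × $140 = $6,020, leaving $4,760.

$4,760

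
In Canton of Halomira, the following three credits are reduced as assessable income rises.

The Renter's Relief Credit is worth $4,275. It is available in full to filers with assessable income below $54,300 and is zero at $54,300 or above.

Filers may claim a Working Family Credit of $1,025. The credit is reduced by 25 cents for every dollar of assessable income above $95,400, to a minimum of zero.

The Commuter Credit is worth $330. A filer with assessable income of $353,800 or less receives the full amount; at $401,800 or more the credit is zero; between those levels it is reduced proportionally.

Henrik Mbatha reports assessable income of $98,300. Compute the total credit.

Renter's Relief Credit: $98,300 meets or exceeds the $54,300 cutoff, so the credit is $0.
Working Family Credit: 25% of the $2,900 excess over $95,400 is $725; credit = $1,025 − $725 = $300.
Commuter Credit: $98,300 is at or below the $353,800 threshold, so the full $330 applies.
Total: $0 + $300 + $330 = $630.

$630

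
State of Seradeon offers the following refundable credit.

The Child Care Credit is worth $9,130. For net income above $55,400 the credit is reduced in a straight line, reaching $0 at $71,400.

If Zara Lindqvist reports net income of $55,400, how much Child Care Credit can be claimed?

$9,130

Child Care Credit: $55,400 is at or below the $55,400 threshold, so the full $9,130 applies.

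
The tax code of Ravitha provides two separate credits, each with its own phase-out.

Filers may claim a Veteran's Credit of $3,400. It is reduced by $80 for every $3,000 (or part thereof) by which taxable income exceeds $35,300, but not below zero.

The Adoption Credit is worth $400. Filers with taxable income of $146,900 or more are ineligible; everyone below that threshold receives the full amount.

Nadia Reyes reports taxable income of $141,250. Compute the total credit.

Veteran's Credit: income exceeds $35,300 by $105,950, which is 36 full-or-partial $3,000 increments; reduction = 36 × $80 = $2,880, leaving $520.
Adoption Credit: $141,250 is below the $146,900 cutoff, so the full $400 applies.
Total: $520 + $400 = $920.

$920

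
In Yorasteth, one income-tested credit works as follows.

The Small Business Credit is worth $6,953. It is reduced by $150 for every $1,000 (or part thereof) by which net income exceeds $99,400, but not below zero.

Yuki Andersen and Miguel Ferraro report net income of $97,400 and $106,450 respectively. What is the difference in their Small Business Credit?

$1,200

Yuki ($97,400): Small Business Credit: $97,400 is at or below the $99,400 threshold, so the full $6,953 applies.
Miguel ($106,450): Small Business Credit: income exceeds $99,400 by $7,050, which is 8 full-or-partial $1,000 increments; reduction = 8 × $150 = $1,200, leaving $5,753.
Difference: |$6,953 − $5,753| = $1,200.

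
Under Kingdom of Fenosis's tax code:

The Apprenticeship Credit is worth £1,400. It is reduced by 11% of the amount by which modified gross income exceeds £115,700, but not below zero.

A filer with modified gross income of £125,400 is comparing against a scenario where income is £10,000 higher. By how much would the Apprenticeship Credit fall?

£333

At £125,400 — 11% of the £9,700 excess over £115,700 is £1,067; credit = £1,400 − £1,067 = £333.
At £135,400 — 11% of the £19,700 excess over £115,700 is £2,167 ≥ base, so the credit is £0.
Lost: £333 − £0 = £333.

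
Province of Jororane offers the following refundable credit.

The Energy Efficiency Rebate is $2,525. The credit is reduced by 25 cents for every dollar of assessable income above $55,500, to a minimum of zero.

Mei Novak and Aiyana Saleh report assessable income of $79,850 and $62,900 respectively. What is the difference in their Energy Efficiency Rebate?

Mei ($79,850): Energy Efficiency Rebate: 25% of the $24,350 excess over $55,500 is $6,087.50 ≥ base, so the credit is $0.
Aiyana ($62,900): Energy Efficiency Rebate: 25% of the $7,400 excess over $55,500 is $1,850; credit = $2,525 − $1,850 = $675.
Difference: |$0 − $675| = $675.

$675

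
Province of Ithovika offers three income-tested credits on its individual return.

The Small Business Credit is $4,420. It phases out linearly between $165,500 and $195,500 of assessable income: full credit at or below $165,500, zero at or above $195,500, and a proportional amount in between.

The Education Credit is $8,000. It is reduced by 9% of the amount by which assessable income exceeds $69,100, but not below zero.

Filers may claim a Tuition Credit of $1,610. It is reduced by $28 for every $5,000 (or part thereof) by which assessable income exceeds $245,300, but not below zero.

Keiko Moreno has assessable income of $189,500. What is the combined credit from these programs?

$2,494

Small Business Credit: $189,500 is $24,000 into a $30,000 phase-out range, leaving 6,000/30,000 of the credit: $4,420 × 6,000/30,000 = $884.
Education Credit: 9% of the $120,400 excess over $69,100 is $10,836 ≥ base, so the credit is $0.
Tuition Credit: $189,500 is at or below the $245,300 threshold, so the full $1,610 applies.
Total: $884 + $0 + $1,610 = $2,494.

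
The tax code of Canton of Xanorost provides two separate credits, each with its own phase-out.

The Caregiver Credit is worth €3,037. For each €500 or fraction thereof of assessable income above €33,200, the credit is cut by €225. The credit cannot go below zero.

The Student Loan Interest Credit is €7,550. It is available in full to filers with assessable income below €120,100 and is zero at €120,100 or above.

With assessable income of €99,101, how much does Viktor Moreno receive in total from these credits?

Caregiver Credit: income exceeds €33,200 by €65,901 → 132 increments × €225 = €29,700 ≥ base, so the credit is €0.
Student Loan Interest Credit: €99,101 is below the €120,100 cutoff, so the full €7,550 applies.
Total: €0 + €7,550 = €7,550.

€7,550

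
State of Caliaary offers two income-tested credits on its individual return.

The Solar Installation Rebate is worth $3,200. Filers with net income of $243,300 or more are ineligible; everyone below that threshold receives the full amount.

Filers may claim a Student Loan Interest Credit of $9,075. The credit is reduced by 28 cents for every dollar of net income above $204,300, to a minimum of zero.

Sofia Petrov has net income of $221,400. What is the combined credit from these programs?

Solar Installation Rebate: $221,400 is below the $243,300 cutoff, so the full $3,200 applies.
Student Loan Interest Credit: 28% of the $17,100 excess over $204,300 is $4,788; credit = $9,075 − $4,788 = $4,287.
Total: $3,200 + $4,287 = $7,487.

$7,487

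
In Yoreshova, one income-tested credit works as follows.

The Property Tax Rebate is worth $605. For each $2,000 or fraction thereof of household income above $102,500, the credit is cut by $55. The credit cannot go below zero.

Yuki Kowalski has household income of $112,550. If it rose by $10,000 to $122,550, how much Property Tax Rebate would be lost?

At $112,550 — income exceeds $102,500 by $10,050, which is 6 full-or-partial $2,000 increments; reduction = 6 × $55 = $330, leaving $275.
At $122,550 — income exceeds $102,500 by $20,050 → 11 increments × $55 = $605 ≥ base, so the credit is $0.
Lost: $275 − $0 = $275.

$275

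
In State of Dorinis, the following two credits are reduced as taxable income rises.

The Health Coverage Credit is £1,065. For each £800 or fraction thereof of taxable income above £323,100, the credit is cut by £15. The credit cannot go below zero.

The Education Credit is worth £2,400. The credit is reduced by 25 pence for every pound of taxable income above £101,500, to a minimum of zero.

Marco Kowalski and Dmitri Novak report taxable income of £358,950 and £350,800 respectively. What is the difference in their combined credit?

£150

Marco (£358,950): Health Coverage Credit: income exceeds £323,100 by £35,850, which is 45 full-or-partial £800 increments; reduction = 45 × £15 = £675, leaving £390. Education Credit: 25% of the £257,450 excess over £101,500 is £64,362.50 ≥ base, so the credit is £0. total £390 + £0 = £390
Dmitri (£350,800): Health Coverage Credit: income exceeds £323,100 by £27,700, which is 35 full-or-partial £800 increments; reduction = 35 × £15 = £525, leaving £540. Education Credit: 25% of the £249,300 excess over £101,500 is £62,325 ≥ base, so the credit is £0. total £540 + £0 = £540
Difference: |£390 − £540| = £150.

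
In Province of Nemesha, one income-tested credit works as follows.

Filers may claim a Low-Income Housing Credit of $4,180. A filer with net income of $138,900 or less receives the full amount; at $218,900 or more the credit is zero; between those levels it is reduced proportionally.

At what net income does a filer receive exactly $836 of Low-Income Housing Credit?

$202,900

$836 is 836/4,180 of the full $4,180, so 3,344/4,180 of the $80,000 range has been used: income = $138,900 + $80,000 × 3,344/4,180 = $202,900.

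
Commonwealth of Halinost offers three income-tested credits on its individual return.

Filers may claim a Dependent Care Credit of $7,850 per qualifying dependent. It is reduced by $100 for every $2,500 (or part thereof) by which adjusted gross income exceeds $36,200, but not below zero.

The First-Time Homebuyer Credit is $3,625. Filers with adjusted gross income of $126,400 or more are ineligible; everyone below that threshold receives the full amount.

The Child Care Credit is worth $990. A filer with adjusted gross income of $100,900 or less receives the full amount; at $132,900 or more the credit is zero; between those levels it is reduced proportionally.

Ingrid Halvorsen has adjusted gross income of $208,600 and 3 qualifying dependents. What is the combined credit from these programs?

$16,650

Dependent Care Credit: base = 3 × $7,850 = $23,550. income exceeds $36,200 by $172,400, which is 69 full-or-partial $2,500 increments; reduction = 69 × $100 = $6,900, leaving $16,650.
First-Time Homebuyer Credit: $208,600 meets or exceeds the $126,400 cutoff, so the credit is $0.
Child Care Credit: $208,600 is at or above $132,900, so the credit is $0.
Total: $16,650 + $0 + $0 = $16,650.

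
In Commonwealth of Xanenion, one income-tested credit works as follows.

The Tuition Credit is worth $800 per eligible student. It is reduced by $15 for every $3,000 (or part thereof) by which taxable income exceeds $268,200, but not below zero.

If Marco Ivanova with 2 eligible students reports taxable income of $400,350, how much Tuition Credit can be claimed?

Tuition Credit: base = 2 × $800 = $1,600. income exceeds $268,200 by $132,150, which is 45 full-or-partial $3,000 increments; reduction = 45 × $15 = $675, leaving $925.

$925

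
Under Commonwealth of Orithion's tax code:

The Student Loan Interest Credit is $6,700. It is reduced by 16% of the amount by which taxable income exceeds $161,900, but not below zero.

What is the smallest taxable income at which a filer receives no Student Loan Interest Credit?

$203,775

The credit falls by 16% of each dollar above $161,900, so it reaches zero when the excess is $6,700 / 16% = $41,875: income = $161,900 + $41,875 = $203,775.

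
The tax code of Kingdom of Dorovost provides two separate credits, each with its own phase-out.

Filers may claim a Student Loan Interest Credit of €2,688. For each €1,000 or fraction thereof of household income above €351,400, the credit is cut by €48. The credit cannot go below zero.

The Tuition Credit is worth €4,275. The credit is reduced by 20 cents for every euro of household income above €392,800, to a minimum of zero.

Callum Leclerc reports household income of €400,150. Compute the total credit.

€3,141

Student Loan Interest Credit: income exceeds €351,400 by €48,750, which is 49 full-or-partial €1,000 increments; reduction = 49 × €48 = €2,352, leaving €336.
Tuition Credit: 20% of the €7,350 excess over €392,800 is €1,470; credit = €4,275 − €1,470 = €2,805.
Total: €336 + €2,805 = €3,141.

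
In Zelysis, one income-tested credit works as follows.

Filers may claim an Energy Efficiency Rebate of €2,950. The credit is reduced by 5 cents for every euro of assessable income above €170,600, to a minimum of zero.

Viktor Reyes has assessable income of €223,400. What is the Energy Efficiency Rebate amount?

Energy Efficiency Rebate: 5% of the €52,800 excess over €170,600 is €2,640; credit = €2,950 − €2,640 = €310.

€310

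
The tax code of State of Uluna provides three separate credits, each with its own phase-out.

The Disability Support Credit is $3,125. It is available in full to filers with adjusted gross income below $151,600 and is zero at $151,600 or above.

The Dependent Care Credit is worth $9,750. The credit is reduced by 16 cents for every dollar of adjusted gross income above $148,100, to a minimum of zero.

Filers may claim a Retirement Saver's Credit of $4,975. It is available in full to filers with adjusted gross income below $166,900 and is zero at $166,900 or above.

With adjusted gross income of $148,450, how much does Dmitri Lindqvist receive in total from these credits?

$17,794

Disability Support Credit: $148,450 is below the $151,600 cutoff, so the full $3,125 applies.
Dependent Care Credit: 16% of the $350 excess over $148,100 is $56; credit = $9,750 − $56 = $9,694.
Retirement Saver's Credit: $148,450 is below the $166,900 cutoff, so the full $4,975 applies.
Total: $3,125 + $9,694 + $4,975 = $17,794.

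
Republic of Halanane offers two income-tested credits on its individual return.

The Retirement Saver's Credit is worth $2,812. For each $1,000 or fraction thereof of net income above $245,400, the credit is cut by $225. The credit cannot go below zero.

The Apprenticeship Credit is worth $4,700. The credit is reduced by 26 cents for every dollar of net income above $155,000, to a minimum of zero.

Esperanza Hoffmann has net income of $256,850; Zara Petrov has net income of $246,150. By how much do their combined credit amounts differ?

$2,475

Esperanza ($256,850): Retirement Saver's Credit: income exceeds $245,400 by $11,450, which is 12 full-or-partial $1,000 increments; reduction = 12 × $225 = $2,700, leaving $112. Apprenticeship Credit: 26% of the $101,850 excess over $155,000 is $26,481 ≥ base, so the credit is $0. total $112 + $0 = $112
Zara ($246,150): Retirement Saver's Credit: income exceeds $245,400 by $750, which is 1 full-or-partial $1,000 increment; reduction = 1 × $225 = $225, leaving $2,587. Apprenticeship Credit: 26% of the $91,150 excess over $155,000 is $23,699 ≥ base, so the credit is $0. total $2,587 + $0 = $2,587
Difference: |$112 − $2,587| = $2,475.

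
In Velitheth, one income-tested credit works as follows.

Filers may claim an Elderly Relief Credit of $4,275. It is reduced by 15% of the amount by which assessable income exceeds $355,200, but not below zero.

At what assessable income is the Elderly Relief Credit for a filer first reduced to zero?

$383,700

The credit falls by 15% of each dollar above $355,200, so it reaches zero when the excess is $4,275 / 15% = $28,500: income = $355,200 + $28,500 = $383,700.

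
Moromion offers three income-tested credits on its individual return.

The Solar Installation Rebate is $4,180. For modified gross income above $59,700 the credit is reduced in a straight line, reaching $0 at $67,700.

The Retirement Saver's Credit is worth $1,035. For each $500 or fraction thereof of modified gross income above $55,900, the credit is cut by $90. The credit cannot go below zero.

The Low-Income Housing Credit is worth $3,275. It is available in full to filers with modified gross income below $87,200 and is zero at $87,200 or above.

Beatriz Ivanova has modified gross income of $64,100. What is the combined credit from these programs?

$5,156

Solar Installation Rebate: $64,100 is $4,400 into a $8,000 phase-out range, leaving 3,600/8,000 of the credit: $4,180 × 3,600/8,000 = $1,881.
Retirement Saver's Credit: income exceeds $55,900 by $8,200 → 17 increments × $90 = $1,530 ≥ base, so the credit is $0.
Low-Income Housing Credit: $64,100 is below the $87,200 cutoff, so the full $3,275 applies.
Total: $1,881 + $0 + $3,275 = $5,156.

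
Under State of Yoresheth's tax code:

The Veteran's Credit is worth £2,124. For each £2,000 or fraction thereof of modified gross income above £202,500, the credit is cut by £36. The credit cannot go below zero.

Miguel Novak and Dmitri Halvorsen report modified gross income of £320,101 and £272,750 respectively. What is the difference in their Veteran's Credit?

£828

Miguel (£320,101): Veteran's Credit: income exceeds £202,500 by £117,601 → 59 increments × £36 = £2,124 ≥ base, so the credit is £0.
Dmitri (£272,750): Veteran's Credit: income exceeds £202,500 by £70,250, which is 36 full-or-partial £2,000 increments; reduction = 36 × £36 = £1,296, leaving £828.
Difference: |£0 − £828| = £828.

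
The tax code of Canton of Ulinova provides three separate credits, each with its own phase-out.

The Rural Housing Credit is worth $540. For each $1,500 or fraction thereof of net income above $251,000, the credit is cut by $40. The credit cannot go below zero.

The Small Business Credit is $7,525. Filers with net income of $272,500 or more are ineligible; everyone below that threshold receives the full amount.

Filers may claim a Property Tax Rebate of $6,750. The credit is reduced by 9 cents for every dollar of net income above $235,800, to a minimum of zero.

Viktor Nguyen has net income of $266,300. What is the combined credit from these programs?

$11,630

Rural Housing Credit: income exceeds $251,000 by $15,300, which is 11 full-or-partial $1,500 increments; reduction = 11 × $40 = $440, leaving $100.
Small Business Credit: $266,300 is below the $272,500 cutoff, so the full $7,525 applies.
Property Tax Rebate: 9% of the $30,500 excess over $235,800 is $2,745; credit = $6,750 − $2,745 = $4,005.
Total: $100 + $7,525 + $4,005 = $11,630.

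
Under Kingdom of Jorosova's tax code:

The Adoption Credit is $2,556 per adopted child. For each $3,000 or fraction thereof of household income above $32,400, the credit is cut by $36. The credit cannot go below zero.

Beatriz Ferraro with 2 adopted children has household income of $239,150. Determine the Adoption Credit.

$2,628

Adoption Credit: base = 2 × $2,556 = $5,112. income exceeds $32,400 by $206,750, which is 69 full-or-partial $3,000 increments; reduction = 69 × $36 = $2,484, leaving $2,628.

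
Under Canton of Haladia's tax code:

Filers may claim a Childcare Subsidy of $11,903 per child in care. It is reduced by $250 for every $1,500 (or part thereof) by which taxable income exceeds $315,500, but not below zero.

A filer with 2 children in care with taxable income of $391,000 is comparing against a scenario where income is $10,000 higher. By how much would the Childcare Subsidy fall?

At $391,000 — base = 2 × $11,903 = $23,806. income exceeds $315,500 by $75,500, which is 51 full-or-partial $1,500 increments; reduction = 51 × $250 = $12,750, leaving $11,056.
At $401,000 — base = 2 × $11,903 = $23,806. income exceeds $315,500 by $85,500, which is 57 full-or-partial $1,500 increments; reduction = 57 × $250 = $14,250, leaving $9,556.
Lost: $11,056 − $9,556 = $1,500.

$1,500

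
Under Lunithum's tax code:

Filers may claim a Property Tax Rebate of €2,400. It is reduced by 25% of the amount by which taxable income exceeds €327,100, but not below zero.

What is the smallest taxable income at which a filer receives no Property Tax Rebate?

€336,700

The credit falls by 25% of each euro above €327,100, so it reaches zero when the excess is €2,400 / 25% = €9,600: income = €327,100 + €9,600 = €336,700.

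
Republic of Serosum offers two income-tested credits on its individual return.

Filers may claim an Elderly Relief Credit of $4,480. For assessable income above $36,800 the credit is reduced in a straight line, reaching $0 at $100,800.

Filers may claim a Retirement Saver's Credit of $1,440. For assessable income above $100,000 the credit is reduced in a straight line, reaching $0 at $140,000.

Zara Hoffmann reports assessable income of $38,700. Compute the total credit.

$5,787

Elderly Relief Credit: $38,700 is $1,900 into a $64,000 phase-out range, leaving 62,100/64,000 of the credit: $4,480 × 62,100/64,000 = $4,347.
Retirement Saver's Credit: $38,700 is at or below the $100,000 threshold, so the full $1,440 applies.
Total: $4,347 + $1,440 = $5,787.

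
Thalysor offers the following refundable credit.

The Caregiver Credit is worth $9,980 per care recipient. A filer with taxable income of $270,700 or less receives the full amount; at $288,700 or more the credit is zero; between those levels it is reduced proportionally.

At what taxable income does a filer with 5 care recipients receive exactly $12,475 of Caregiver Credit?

$284,200

Full credit = 5 × $9,980 = $49,900.
$12,475 is 12,475/49,900 of the full $49,900, so 37,425/49,900 of the $18,000 range has been used: income = $270,700 + $18,000 × 37,425/49,900 = $284,200.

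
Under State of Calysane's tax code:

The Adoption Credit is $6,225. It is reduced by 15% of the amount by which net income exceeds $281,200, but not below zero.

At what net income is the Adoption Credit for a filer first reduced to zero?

The credit falls by 15% of each dollar above $281,200, so it reaches zero when the excess is $6,225 / 15% = $41,500: income = $281,200 + $41,500 = $322,700.

$322,700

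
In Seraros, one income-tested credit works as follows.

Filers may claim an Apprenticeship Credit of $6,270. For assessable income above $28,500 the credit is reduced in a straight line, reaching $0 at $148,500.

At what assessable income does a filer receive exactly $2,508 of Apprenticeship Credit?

$100,500

$2,508 is 2,508/6,270 of the full $6,270, so 3,762/6,270 of the $120,000 range has been used: income = $28,500 + $120,000 × 3,762/6,270 = $100,500.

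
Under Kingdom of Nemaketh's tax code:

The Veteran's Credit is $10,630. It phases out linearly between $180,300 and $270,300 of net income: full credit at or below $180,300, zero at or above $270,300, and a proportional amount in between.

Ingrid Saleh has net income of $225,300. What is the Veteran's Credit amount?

$5,315

Veteran's Credit: $225,300 is $45,000 into a $90,000 phase-out range, leaving 45,000/90,000 of the credit: $10,630 × 45,000/90,000 = $5,315.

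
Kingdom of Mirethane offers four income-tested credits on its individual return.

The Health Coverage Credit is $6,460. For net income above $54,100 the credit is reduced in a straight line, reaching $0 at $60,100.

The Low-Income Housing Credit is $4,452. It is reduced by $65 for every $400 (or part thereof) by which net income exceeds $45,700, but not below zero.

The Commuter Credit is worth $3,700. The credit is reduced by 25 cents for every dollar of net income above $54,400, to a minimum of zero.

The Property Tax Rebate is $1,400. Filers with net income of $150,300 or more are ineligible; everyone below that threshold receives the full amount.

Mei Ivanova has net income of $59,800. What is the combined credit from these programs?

$6,185

Health Coverage Credit: $59,800 is $5,700 into a $6,000 phase-out range, leaving 300/6,000 of the credit: $6,460 × 300/6,000 = $323.
Low-Income Housing Credit: income exceeds $45,700 by $14,100, which is 36 full-or-partial $400 increments; reduction = 36 × $65 = $2,340, leaving $2,112.
Commuter Credit: 25% of the $5,400 excess over $54,400 is $1,350; credit = $3,700 − $1,350 = $2,350.
Property Tax Rebate: $59,800 is below the $150,300 cutoff, so the full $1,400 applies.
Total: $323 + $2,112 + $2,350 + $1,400 = $6,185.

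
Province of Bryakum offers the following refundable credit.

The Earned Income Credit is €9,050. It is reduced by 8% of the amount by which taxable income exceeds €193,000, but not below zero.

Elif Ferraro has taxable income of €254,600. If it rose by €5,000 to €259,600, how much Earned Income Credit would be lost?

€400

At €254,600 — 8% of the €61,600 excess over €193,000 is €4,928; credit = €9,050 − €4,928 = €4,122.
At €259,600 — 8% of the €66,600 excess over €193,000 is €5,328; credit = €9,050 − €5,328 = €3,722.
Lost: €4,122 − €3,722 = €400.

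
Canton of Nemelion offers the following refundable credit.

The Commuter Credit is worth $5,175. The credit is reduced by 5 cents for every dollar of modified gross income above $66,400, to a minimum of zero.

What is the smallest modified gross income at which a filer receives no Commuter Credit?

The credit falls by 5% of each dollar above $66,400, so it reaches zero when the excess is $5,175 / 5% = $103,500: income = $66,400 + $103,500 = $169,900.

$169,900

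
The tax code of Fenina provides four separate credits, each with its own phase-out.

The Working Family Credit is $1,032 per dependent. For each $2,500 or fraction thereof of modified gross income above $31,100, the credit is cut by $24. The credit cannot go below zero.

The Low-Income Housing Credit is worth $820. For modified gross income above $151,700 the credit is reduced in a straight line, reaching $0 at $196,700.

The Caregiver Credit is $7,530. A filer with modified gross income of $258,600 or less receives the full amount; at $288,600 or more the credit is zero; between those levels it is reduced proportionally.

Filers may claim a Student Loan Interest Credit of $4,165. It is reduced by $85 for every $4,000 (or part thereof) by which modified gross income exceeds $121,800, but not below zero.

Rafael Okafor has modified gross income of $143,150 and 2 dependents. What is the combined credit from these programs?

$12,989

Working Family Credit: base = 2 × $1,032 = $2,064. income exceeds $31,100 by $112,050, which is 45 full-or-partial $2,500 increments; reduction = 45 × $24 = $1,080, leaving $984.
Low-Income Housing Credit: $143,150 is at or below the $151,700 threshold, so the full $820 applies.
Caregiver Credit: $143,150 is at or below the $258,600 threshold, so the full $7,530 applies.
Student Loan Interest Credit: income exceeds $121,800 by $21,350, which is 6 full-or-partial $4,000 increments; reduction = 6 × $85 = $510, leaving $3,655.
Total: $984 + $820 + $7,530 + $3,655 = $12,989.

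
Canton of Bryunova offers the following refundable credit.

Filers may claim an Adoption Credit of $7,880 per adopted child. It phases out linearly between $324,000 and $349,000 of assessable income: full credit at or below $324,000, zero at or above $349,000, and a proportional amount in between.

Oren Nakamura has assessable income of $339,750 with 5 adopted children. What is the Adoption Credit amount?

Adoption Credit: base = 5 × $7,880 = $39,400. $339,750 is $15,750 into a $25,000 phase-out range, leaving 9,250/25,000 of the credit: $39,400 × 9,250/25,000 = $14,578.

$14,578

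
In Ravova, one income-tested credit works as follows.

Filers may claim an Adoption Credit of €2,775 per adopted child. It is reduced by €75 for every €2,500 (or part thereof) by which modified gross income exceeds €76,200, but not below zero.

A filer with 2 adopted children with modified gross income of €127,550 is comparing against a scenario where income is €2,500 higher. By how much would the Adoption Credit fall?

At €127,550 — base = 2 × €2,775 = €5,550. income exceeds €76,200 by €51,350, which is 21 full-or-partial €2,500 increments; reduction = 21 × €75 = €1,575, leaving €3,975.
At €130,050 — base = 2 × €2,775 = €5,550. income exceeds €76,200 by €53,850, which is 22 full-or-partial €2,500 increments; reduction = 22 × €75 = €1,650, leaving €3,900.
Lost: €3,975 − €3,900 = €75.

€75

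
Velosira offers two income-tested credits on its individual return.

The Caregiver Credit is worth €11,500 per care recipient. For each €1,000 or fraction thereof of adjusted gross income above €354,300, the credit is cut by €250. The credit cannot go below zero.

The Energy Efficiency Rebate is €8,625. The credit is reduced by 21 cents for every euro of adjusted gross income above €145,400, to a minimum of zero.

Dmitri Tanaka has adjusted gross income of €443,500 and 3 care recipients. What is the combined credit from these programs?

Caregiver Credit: base = 3 × €11,500 = €34,500. income exceeds €354,300 by €89,200, which is 90 full-or-partial €1,000 increments; reduction = 90 × €250 = €22,500, leaving €12,000.
Energy Efficiency Rebate: 21% of the €298,100 excess over €145,400 is €62,601 ≥ base, so the credit is €0.
Total: €12,000 + €0 = €12,000.

€12,000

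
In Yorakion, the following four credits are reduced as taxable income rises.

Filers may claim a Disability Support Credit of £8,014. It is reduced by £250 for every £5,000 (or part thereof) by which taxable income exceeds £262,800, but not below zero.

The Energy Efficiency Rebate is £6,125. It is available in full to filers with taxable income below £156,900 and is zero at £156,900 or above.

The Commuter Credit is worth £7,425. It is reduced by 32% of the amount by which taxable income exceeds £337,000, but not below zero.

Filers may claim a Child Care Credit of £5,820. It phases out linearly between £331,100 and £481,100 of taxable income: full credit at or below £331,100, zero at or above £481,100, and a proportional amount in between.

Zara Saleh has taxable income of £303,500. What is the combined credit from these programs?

Disability Support Credit: income exceeds £262,800 by £40,700, which is 9 full-or-partial £5,000 increments; reduction = 9 × £250 = £2,250, leaving £5,764.
Energy Efficiency Rebate: £303,500 meets or exceeds the £156,900 cutoff, so the credit is £0.
Commuter Credit: £303,500 is at or below the £337,000 threshold, so the full £7,425 applies.
Child Care Credit: £303,500 is at or below the £331,100 threshold, so the full £5,820 applies.
Total: £5,764 + £0 + £7,425 + £5,820 = £19,009.

£19,009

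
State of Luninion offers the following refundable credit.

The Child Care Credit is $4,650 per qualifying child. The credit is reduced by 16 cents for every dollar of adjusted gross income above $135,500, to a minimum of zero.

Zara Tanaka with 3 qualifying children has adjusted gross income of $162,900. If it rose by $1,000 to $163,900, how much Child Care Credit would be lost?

$160

At $162,900 — base = 3 × $4,650 = $13,950. 16% of the $27,400 excess over $135,500 is $4,384; credit = $13,950 − $4,384 = $9,566.
At $163,900 — base = 3 × $4,650 = $13,950. 16% of the $28,400 excess over $135,500 is $4,544; credit = $13,950 − $4,544 = $9,406.
Lost: $9,566 − $9,406 = $160.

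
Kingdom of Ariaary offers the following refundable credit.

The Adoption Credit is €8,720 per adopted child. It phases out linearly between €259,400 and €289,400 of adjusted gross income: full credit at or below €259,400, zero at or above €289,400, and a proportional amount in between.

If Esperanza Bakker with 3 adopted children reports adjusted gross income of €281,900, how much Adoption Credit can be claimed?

€6,540

Adoption Credit: base = 3 × €8,720 = €26,160. €281,900 is €22,500 into a €30,000 phase-out range, leaving 7,500/30,000 of the credit: €26,160 × 7,500/30,000 = €6,540.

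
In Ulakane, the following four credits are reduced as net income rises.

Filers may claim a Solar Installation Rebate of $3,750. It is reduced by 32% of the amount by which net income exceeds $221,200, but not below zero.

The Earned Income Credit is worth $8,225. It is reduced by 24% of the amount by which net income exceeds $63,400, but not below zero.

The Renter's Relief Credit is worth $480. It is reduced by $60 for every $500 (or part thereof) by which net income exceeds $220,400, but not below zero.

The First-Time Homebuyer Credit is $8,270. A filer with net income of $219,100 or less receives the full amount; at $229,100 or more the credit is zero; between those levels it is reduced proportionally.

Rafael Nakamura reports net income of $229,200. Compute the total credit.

$1,190

Solar Installation Rebate: 32% of the $8,000 excess over $221,200 is $2,560; credit = $3,750 − $2,560 = $1,190.
Earned Income Credit: 24% of the $165,800 excess over $63,400 is $39,792 ≥ base, so the credit is $0.
Renter's Relief Credit: income exceeds $220,400 by $8,800 → 18 increments × $60 = $1,080 ≥ base, so the credit is $0.
First-Time Homebuyer Credit: $229,200 is at or above $229,100, so the credit is $0.
Total: $1,190 + $0 + $0 + $0 = $1,190.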